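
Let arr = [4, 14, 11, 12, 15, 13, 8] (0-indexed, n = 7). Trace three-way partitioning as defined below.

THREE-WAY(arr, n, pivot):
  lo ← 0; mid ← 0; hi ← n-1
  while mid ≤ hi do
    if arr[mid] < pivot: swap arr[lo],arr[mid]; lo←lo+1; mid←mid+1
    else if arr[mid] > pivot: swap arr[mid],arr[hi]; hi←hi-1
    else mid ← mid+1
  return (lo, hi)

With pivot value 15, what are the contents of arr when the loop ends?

[4, 14, 11, 12, 13, 8, 15]

pivot = 15; lo=0, mid=0, hi=6
arr[mid]=4<15: swap arr[0],arr[0]; lo=1,mid=1 → [4, 14, 11, 12, 15, 13, 8]
arr[mid]=14<15: swap arr[1],arr[1]; lo=2,mid=2 → [4, 14, 11, 12, 15, 13, 8]
arr[mid]=11<15: swap arr[2],arr[2]; lo=3,mid=3 → [4, 14, 11, 12, 15, 13, 8]
arr[mid]=12<15: swap arr[3],arr[3]; lo=4,mid=4 → [4, 14, 11, 12, 15, 13, 8]
arr[mid]=15=15: mid=5
arr[mid]=13<15: swap arr[4],arr[5]; lo=5,mid=6 → [4, 14, 11, 12, 13, 15, 8]
arr[mid]=8<15: swap arr[5],arr[6]; lo=6,mid=7 → [4, 14, 11, 12, 13, 8, 15]
end: lo=6, hi=6; arr = [4, 14, 11, 12, 13, 8, 15]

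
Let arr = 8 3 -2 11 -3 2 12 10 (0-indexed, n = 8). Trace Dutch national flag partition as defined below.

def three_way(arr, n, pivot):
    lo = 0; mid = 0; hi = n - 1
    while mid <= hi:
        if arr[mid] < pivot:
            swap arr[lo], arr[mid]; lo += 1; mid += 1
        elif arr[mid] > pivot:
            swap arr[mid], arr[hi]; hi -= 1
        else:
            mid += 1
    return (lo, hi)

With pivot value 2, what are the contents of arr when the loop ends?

-3 -2 2 11 3 12 10 8

pivot = 2; lo=0, mid=0, hi=7
arr[mid]=8>2: swap arr[0],arr[7]; hi=6 → 10 3 -2 11 -3 2 12 8
arr[mid]=10>2: swap arr[0],arr[6]; hi=5 → 12 3 -2 11 -3 2 10 8
arr[mid]=12>2: swap arr[0],arr[5]; hi=4 → 2 3 -2 11 -3 12 10 8
arr[mid]=2=2: mid=1
arr[mid]=3>2: swap arr[1],arr[4]; hi=3 → 2 -3 -2 11 3 12 10 8
arr[mid]=-3<2: swap arr[0],arr[1]; lo=1,mid=2 → -3 2 -2 11 3 12 10 8
arr[mid]=-2<2: swap arr[1],arr[2]; lo=2,mid=3 → -3 -2 2 11 3 12 10 8
arr[mid]=11>2: swap arr[3],arr[3]; hi=2 → -3 -2 2 11 3 12 10 8
end: lo=2, hi=2; arr = -3 -2 2 11 3 12 10 8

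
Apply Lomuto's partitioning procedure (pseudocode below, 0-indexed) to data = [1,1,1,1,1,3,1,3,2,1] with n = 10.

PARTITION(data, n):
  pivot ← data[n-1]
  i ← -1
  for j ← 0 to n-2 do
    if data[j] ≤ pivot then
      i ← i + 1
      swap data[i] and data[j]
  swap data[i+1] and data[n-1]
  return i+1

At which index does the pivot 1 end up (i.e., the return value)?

6

pivot = data[9] = 1; i = -1
j=0: data[0]=1 ≤ 1 → i=0, swap data[0],data[0] (no change) → [1,1,1,1,1,3,1,3,2,1]
j=1: data[1]=1 ≤ 1 → i=1, swap data[1],data[1] (no change) → [1,1,1,1,1,3,1,3,2,1]
j=2: data[2]=1 ≤ 1 → i=2, swap data[2],data[2] (no change) → [1,1,1,1,1,3,1,3,2,1]
j=3: data[3]=1 ≤ 1 → i=3, swap data[3],data[3] (no change) → [1,1,1,1,1,3,1,3,2,1]
j=4: data[4]=1 ≤ 1 → i=4, swap data[4],data[4] (no change) → [1,1,1,1,1,3,1,3,2,1]
j=5: data[5]=3 > 1 → no swap
j=6: data[6]=1 ≤ 1 → i=5, swap data[5],data[6] → [1,1,1,1,1,1,3,3,2,1]
j=7: data[7]=3 > 1 → no swap
j=8: data[8]=2 > 1 → no swap
final swap data[6],data[9] → [1,1,1,1,1,1,1,3,2,3]; return 6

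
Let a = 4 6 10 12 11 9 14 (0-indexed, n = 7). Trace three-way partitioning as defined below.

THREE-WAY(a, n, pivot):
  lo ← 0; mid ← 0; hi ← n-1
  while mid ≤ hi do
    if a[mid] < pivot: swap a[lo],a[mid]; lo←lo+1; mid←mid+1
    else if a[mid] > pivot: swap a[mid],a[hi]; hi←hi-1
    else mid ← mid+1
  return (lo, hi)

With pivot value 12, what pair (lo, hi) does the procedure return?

(5, 5)

pivot = 12; lo=0, mid=0, hi=6
a[mid]=4<12: swap a[0],a[0]; lo=1,mid=1 → 4 6 10 12 11 9 14
a[mid]=6<12: swap a[1],a[1]; lo=2,mid=2 → 4 6 10 12 11 9 14
a[mid]=10<12: swap a[2],a[2]; lo=3,mid=3 → 4 6 10 12 11 9 14
a[mid]=12=12: mid=4
a[mid]=11<12: swap a[3],a[4]; lo=4,mid=5 → 4 6 10 11 12 9 14
a[mid]=9<12: swap a[4],a[5]; lo=5,mid=6 → 4 6 10 11 9 12 14
a[mid]=14>12: swap a[6],a[6]; hi=5 → 4 6 10 11 9 12 14
end: lo=5, hi=5; a = 4 6 10 11 9 12 14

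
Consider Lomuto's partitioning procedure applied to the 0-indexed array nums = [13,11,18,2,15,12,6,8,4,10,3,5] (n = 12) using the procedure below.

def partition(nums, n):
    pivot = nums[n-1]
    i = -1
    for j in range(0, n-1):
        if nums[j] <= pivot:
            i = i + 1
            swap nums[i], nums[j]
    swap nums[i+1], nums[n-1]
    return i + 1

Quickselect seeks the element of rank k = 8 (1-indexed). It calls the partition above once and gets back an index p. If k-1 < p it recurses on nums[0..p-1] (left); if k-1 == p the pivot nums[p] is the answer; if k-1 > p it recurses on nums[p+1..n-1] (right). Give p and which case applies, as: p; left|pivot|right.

3; right

pivot=5, i=-1
j=0: 13>5, skip
j=1: 11>5, skip
j=2: 18>5, skip
j=3: 2≤5, i=0, swap(0,3) ⇒ [2,11,18,13,15,12,6,8,4,10,3,5]
j=4: 15>5, skip
j=5: 12>5, skip
j=6: 6>5, skip
j=7: 8>5, skip
j=8: 4≤5, i=1, swap(1,8) ⇒ [2,4,18,13,15,12,6,8,11,10,3,5]
j=9: 10>5, skip
j=10: 3≤5, i=2, swap(2,10) ⇒ [2,4,3,13,15,12,6,8,11,10,18,5]
swap(3,11) ⇒ [2,4,3,5,15,12,6,8,11,10,18,13]; return 3
p = 3; k-1 = 7 > 3 ⇒ right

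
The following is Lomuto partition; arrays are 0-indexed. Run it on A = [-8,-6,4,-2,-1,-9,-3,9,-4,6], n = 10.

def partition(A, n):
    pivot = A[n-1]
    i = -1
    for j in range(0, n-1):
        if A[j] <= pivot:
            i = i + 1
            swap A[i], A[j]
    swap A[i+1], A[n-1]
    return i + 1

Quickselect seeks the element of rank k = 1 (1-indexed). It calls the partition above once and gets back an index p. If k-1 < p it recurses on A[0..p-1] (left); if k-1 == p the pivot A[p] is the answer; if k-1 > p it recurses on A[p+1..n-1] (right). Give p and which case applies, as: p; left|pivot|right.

pivot=6, i=-1
j=0: -8≤6, i=0, swap(0,0) ⇒ [-8,-6,4,-2,-1,-9,-3,9,-4,6]
j=1: -6≤6, i=1, swap(1,1) ⇒ [-8,-6,4,-2,-1,-9,-3,9,-4,6]
j=2: 4≤6, i=2, swap(2,2) ⇒ [-8,-6,4,-2,-1,-9,-3,9,-4,6]
j=3: -2≤6, i=3, swap(3,3) ⇒ [-8,-6,4,-2,-1,-9,-3,9,-4,6]
j=4: -1≤6, i=4, swap(4,4) ⇒ [-8,-6,4,-2,-1,-9,-3,9,-4,6]
j=5: -9≤6, i=5, swap(5,5) ⇒ [-8,-6,4,-2,-1,-9,-3,9,-4,6]
j=6: -3≤6, i=6, swap(6,6) ⇒ [-8,-6,4,-2,-1,-9,-3,9,-4,6]
j=7: 9>6, skip
j=8: -4≤6, i=7, swap(7,8) ⇒ [-8,-6,4,-2,-1,-9,-3,-4,9,6]
swap(8,9) ⇒ [-8,-6,4,-2,-1,-9,-3,-4,6,9]; return 8
p = 8; k-1 = 0 < 8 ⇒ left

8; left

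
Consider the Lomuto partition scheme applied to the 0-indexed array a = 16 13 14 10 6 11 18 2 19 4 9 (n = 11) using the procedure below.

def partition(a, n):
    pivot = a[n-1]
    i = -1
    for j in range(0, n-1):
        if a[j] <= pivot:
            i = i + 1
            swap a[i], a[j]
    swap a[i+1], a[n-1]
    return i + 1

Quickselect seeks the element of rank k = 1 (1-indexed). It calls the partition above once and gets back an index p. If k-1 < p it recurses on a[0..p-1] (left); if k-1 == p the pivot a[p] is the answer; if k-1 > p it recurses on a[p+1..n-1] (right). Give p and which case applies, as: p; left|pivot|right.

pivot = a[10] = 9; i = -1
j=0: a[0]=16 > 9 → no swap
j=1: a[1]=13 > 9 → no swap
j=2: a[2]=14 > 9 → no swap
j=3: a[3]=10 > 9 → no swap
j=4: a[4]=6 ≤ 9 → i=0, swap a[0],a[4] → 6 13 14 10 16 11 18 2 19 4 9
j=5: a[5]=11 > 9 → no swap
j=6: a[6]=18 > 9 → no swap
j=7: a[7]=2 ≤ 9 → i=1, swap a[1],a[7] → 6 2 14 10 16 11 18 13 19 4 9
j=8: a[8]=19 > 9 → no swap
j=9: a[9]=4 ≤ 9 → i=2, swap a[2],a[9] → 6 2 4 10 16 11 18 13 19 14 9
final swap a[3],a[10] → 6 2 4 9 16 11 18 13 19 14 10; return 3
p = 3; k-1 = 0 < 3 ⇒ left

3; left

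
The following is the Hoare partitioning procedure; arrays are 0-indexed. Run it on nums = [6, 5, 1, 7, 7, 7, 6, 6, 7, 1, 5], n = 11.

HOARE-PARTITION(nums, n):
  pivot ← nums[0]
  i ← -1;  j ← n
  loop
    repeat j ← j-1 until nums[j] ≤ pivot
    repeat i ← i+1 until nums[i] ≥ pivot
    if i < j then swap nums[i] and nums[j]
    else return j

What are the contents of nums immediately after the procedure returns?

[5, 5, 1, 1, 6, 6, 7, 7, 7, 7, 6]

pivot=6
j stops at 10 (5), i stops at 0 (6); swap ⇒ [5, 5, 1, 7, 7, 7, 6, 6, 7, 1, 6]
j stops at 9 (1), i stops at 3 (7); swap ⇒ [5, 5, 1, 1, 7, 7, 6, 6, 7, 7, 6]
j stops at 7 (6), i stops at 4 (7); swap ⇒ [5, 5, 1, 1, 6, 7, 6, 7, 7, 7, 6]
j stops at 6 (6), i stops at 5 (7); swap ⇒ [5, 5, 1, 1, 6, 6, 7, 7, 7, 7, 6]
j stops at 5, i stops at 6; i≥j ⇒ return 5. nums=[5, 5, 1, 1, 6, 6, 7, 7, 7, 7, 6]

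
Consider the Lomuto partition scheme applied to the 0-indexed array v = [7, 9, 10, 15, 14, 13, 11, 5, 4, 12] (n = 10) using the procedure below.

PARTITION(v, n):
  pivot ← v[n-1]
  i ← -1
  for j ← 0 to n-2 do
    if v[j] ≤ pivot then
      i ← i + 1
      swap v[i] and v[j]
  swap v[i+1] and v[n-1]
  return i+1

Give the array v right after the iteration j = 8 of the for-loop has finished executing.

[7, 9, 10, 11, 5, 4, 15, 14, 13, 12]

pivot=12, i=-1
j=0: 7≤12, i=0, swap(0,0) ⇒ [7, 9, 10, 15, 14, 13, 11, 5, 4, 12]
j=1: 9≤12, i=1, swap(1,1) ⇒ [7, 9, 10, 15, 14, 13, 11, 5, 4, 12]
j=2: 10≤12, i=2, swap(2,2) ⇒ [7, 9, 10, 15, 14, 13, 11, 5, 4, 12]
j=3: 15>12, skip
j=4: 14>12, skip
j=5: 13>12, skip
j=6: 11≤12, i=3, swap(3,6) ⇒ [7, 9, 10, 11, 14, 13, 15, 5, 4, 12]
j=7: 5≤12, i=4, swap(4,7) ⇒ [7, 9, 10, 11, 5, 13, 15, 14, 4, 12]
j=8: 4≤12, i=5, swap(5,8) ⇒ [7, 9, 10, 11, 5, 4, 15, 14, 13, 12]
(after j=8) v = [7, 9, 10, 11, 5, 4, 15, 14, 13, 12]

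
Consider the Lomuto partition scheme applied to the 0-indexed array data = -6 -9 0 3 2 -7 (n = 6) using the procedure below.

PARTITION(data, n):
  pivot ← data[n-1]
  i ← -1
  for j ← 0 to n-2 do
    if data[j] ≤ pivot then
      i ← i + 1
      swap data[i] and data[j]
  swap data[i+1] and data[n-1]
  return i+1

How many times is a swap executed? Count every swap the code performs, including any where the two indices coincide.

pivot = data[5] = -7; i = -1
j=0: data[0]=-6 > -7 → no swap
j=1: data[1]=-9 ≤ -7 → i=0, swap data[0],data[1] → -9 -6 0 3 2 -7
j=2: data[2]=0 > -7 → no swap
j=3: data[3]=3 > -7 → no swap
j=4: data[4]=2 > -7 → no swap
final swap data[1],data[5] → -9 -7 0 3 2 -6; return 1

2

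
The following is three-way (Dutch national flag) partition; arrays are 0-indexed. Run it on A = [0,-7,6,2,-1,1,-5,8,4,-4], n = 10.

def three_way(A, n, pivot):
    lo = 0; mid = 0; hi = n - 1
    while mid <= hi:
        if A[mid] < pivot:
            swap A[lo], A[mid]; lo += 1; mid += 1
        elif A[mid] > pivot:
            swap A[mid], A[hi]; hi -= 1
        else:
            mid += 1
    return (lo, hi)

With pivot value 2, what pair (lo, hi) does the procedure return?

(6, 6)

pivot = 2; lo=0, mid=0, hi=9
A[mid]=0<2: swap A[0],A[0]; lo=1,mid=1 → [0,-7,6,2,-1,1,-5,8,4,-4]
A[mid]=-7<2: swap A[1],A[1]; lo=2,mid=2 → [0,-7,6,2,-1,1,-5,8,4,-4]
A[mid]=6>2: swap A[2],A[9]; hi=8 → [0,-7,-4,2,-1,1,-5,8,4,6]
A[mid]=-4<2: swap A[2],A[2]; lo=3,mid=3 → [0,-7,-4,2,-1,1,-5,8,4,6]
A[mid]=2=2: mid=4
A[mid]=-1<2: swap A[3],A[4]; lo=4,mid=5 → [0,-7,-4,-1,2,1,-5,8,4,6]
A[mid]=1<2: swap A[4],A[5]; lo=5,mid=6 → [0,-7,-4,-1,1,2,-5,8,4,6]
A[mid]=-5<2: swap A[5],A[6]; lo=6,mid=7 → [0,-7,-4,-1,1,-5,2,8,4,6]
A[mid]=8>2: swap A[7],A[8]; hi=7 → [0,-7,-4,-1,1,-5,2,4,8,6]
A[mid]=4>2: swap A[7],A[7]; hi=6 → [0,-7,-4,-1,1,-5,2,4,8,6]
end: lo=6, hi=6; A = [0,-7,-4,-1,1,-5,2,4,8,6]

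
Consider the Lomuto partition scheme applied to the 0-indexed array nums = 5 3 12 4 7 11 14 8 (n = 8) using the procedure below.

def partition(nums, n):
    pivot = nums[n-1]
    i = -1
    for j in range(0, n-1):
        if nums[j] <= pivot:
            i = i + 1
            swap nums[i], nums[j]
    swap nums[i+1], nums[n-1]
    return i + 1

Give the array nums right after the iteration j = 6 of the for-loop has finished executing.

pivot=8, i=-1
j=0: 5≤8, i=0, swap(0,0) ⇒ 5 3 12 4 7 11 14 8
j=1: 3≤8, i=1, swap(1,1) ⇒ 5 3 12 4 7 11 14 8
j=2: 12>8, skip
j=3: 4≤8, i=2, swap(2,3) ⇒ 5 3 4 12 7 11 14 8
j=4: 7≤8, i=3, swap(3,4) ⇒ 5 3 4 7 12 11 14 8
j=5: 11>8, skip
j=6: 14>8, skip
(after j=6) nums = 5 3 4 7 12 11 14 8

5 3 4 7 12 11 14 8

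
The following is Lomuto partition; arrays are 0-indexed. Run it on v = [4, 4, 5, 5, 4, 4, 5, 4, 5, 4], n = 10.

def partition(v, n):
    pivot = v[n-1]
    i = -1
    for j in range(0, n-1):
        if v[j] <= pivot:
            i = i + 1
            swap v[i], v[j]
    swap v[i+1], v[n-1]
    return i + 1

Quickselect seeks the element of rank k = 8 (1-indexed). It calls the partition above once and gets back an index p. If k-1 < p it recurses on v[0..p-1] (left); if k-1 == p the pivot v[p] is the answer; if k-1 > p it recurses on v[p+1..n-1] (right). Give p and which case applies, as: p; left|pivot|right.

5; right

pivot = v[9] = 4; i = -1
j=0: v[0]=4 ≤ 4 → i=0, swap v[0],v[0] (no change) → [4, 4, 5, 5, 4, 4, 5, 4, 5, 4]
j=1: v[1]=4 ≤ 4 → i=1, swap v[1],v[1] (no change) → [4, 4, 5, 5, 4, 4, 5, 4, 5, 4]
j=2: v[2]=5 > 4 → no swap
j=3: v[3]=5 > 4 → no swap
j=4: v[4]=4 ≤ 4 → i=2, swap v[2],v[4] → [4, 4, 4, 5, 5, 4, 5, 4, 5, 4]
j=5: v[5]=4 ≤ 4 → i=3, swap v[3],v[5] → [4, 4, 4, 4, 5, 5, 5, 4, 5, 4]
j=6: v[6]=5 > 4 → no swap
j=7: v[7]=4 ≤ 4 → i=4, swap v[4],v[7] → [4, 4, 4, 4, 4, 5, 5, 5, 5, 4]
j=8: v[8]=5 > 4 → no swap
final swap v[5],v[9] → [4, 4, 4, 4, 4, 4, 5, 5, 5, 5]; return 5
p = 5; k-1 = 7 > 5 ⇒ right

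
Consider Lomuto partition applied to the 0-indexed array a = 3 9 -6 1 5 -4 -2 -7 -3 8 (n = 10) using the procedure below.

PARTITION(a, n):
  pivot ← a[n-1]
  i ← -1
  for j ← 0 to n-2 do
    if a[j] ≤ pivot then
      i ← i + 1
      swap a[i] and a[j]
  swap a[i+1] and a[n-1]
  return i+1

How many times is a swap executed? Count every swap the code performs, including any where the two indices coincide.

9

pivot = a[9] = 8; i = -1
j=0: a[0]=3 ≤ 8 → i=0, swap a[0],a[0] (no change) → 3 9 -6 1 5 -4 -2 -7 -3 8
j=1: a[1]=9 > 8 → no swap
j=2: a[2]=-6 ≤ 8 → i=1, swap a[1],a[2] → 3 -6 9 1 5 -4 -2 -7 -3 8
j=3: a[3]=1 ≤ 8 → i=2, swap a[2],a[3] → 3 -6 1 9 5 -4 -2 -7 -3 8
j=4: a[4]=5 ≤ 8 → i=3, swap a[3],a[4] → 3 -6 1 5 9 -4 -2 -7 -3 8
j=5: a[5]=-4 ≤ 8 → i=4, swap a[4],a[5] → 3 -6 1 5 -4 9 -2 -7 -3 8
j=6: a[6]=-2 ≤ 8 → i=5, swap a[5],a[6] → 3 -6 1 5 -4 -2 9 -7 -3 8
j=7: a[7]=-7 ≤ 8 → i=6, swap a[6],a[7] → 3 -6 1 5 -4 -2 -7 9 -3 8
j=8: a[8]=-3 ≤ 8 → i=7, swap a[7],a[8] → 3 -6 1 5 -4 -2 -7 -3 9 8
final swap a[8],a[9] → 3 -6 1 5 -4 -2 -7 -3 8 9; return 8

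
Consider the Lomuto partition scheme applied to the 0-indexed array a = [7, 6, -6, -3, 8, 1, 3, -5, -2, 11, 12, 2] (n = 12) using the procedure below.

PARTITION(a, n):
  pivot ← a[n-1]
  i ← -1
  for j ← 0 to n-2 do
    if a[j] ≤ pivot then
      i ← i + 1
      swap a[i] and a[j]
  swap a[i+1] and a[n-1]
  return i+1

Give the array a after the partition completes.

pivot=2, i=-1
j=0: 7>2, skip
j=1: 6>2, skip
j=2: -6≤2, i=0, swap(0,2) ⇒ [-6, 6, 7, -3, 8, 1, 3, -5, -2, 11, 12, 2]
j=3: -3≤2, i=1, swap(1,3) ⇒ [-6, -3, 7, 6, 8, 1, 3, -5, -2, 11, 12, 2]
j=4: 8>2, skip
j=5: 1≤2, i=2, swap(2,5) ⇒ [-6, -3, 1, 6, 8, 7, 3, -5, -2, 11, 12, 2]
j=6: 3>2, skip
j=7: -5≤2, i=3, swap(3,7) ⇒ [-6, -3, 1, -5, 8, 7, 3, 6, -2, 11, 12, 2]
j=8: -2≤2, i=4, swap(4,8) ⇒ [-6, -3, 1, -5, -2, 7, 3, 6, 8, 11, 12, 2]
j=9: 11>2, skip
j=10: 12>2, skip
swap(5,11) ⇒ [-6, -3, 1, -5, -2, 2, 3, 6, 8, 11, 12, 7]; return 5

[-6, -3, 1, -5, -2, 2, 3, 6, 8, 11, 12, 7]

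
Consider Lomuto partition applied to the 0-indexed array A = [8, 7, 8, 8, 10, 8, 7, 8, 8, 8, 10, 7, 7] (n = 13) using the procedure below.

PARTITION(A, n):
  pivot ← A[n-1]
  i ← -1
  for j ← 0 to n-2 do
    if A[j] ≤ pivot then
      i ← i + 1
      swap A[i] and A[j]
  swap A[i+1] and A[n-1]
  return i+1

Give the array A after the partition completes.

[7, 7, 7, 7, 10, 8, 8, 8, 8, 8, 10, 8, 8]

pivot = A[12] = 7; i = -1
j=0: A[0]=8 > 7 → no swap
j=1: A[1]=7 ≤ 7 → i=0, swap A[0],A[1] → [7, 8, 8, 8, 10, 8, 7, 8, 8, 8, 10, 7, 7]
j=2: A[2]=8 > 7 → no swap
j=3: A[3]=8 > 7 → no swap
j=4: A[4]=10 > 7 → no swap
j=5: A[5]=8 > 7 → no swap
j=6: A[6]=7 ≤ 7 → i=1, swap A[1],A[6] → [7, 7, 8, 8, 10, 8, 8, 8, 8, 8, 10, 7, 7]
j=7: A[7]=8 > 7 → no swap
j=8: A[8]=8 > 7 → no swap
j=9: A[9]=8 > 7 → no swap
j=10: A[10]=10 > 7 → no swap
j=11: A[11]=7 ≤ 7 → i=2, swap A[2],A[11] → [7, 7, 7, 8, 10, 8, 8, 8, 8, 8, 10, 8, 7]
final swap A[3],A[12] → [7, 7, 7, 7, 10, 8, 8, 8, 8, 8, 10, 8, 8]; return 3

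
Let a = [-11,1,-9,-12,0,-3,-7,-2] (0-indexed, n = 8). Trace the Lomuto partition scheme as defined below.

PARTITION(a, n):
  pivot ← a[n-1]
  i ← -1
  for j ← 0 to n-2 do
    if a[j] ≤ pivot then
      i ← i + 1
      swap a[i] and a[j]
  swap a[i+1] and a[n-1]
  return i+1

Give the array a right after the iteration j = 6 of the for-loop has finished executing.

[-11,-9,-12,-3,-7,1,0,-2]

pivot=-2, i=-1
j=0: -11≤-2, i=0, swap(0,0) ⇒ [-11,1,-9,-12,0,-3,-7,-2]
j=1: 1>-2, skip
j=2: -9≤-2, i=1, swap(1,2) ⇒ [-11,-9,1,-12,0,-3,-7,-2]
j=3: -12≤-2, i=2, swap(2,3) ⇒ [-11,-9,-12,1,0,-3,-7,-2]
j=4: 0>-2, skip
j=5: -3≤-2, i=3, swap(3,5) ⇒ [-11,-9,-12,-3,0,1,-7,-2]
j=6: -7≤-2, i=4, swap(4,6) ⇒ [-11,-9,-12,-3,-7,1,0,-2]
(after j=6) a = [-11,-9,-12,-3,-7,1,0,-2]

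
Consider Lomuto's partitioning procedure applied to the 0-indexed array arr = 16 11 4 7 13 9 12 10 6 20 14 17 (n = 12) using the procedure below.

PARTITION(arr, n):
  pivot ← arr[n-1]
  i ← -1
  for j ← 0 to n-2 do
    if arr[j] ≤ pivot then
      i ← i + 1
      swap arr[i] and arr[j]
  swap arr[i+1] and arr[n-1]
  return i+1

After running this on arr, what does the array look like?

pivot = arr[11] = 17; i = -1
j=0: arr[0]=16 ≤ 17 → i=0, swap arr[0],arr[0] (no change) → 16 11 4 7 13 9 12 10 6 20 14 17
j=1: arr[1]=11 ≤ 17 → i=1, swap arr[1],arr[1] (no change) → 16 11 4 7 13 9 12 10 6 20 14 17
j=2: arr[2]=4 ≤ 17 → i=2, swap arr[2],arr[2] (no change) → 16 11 4 7 13 9 12 10 6 20 14 17
j=3: arr[3]=7 ≤ 17 → i=3, swap arr[3],arr[3] (no change) → 16 11 4 7 13 9 12 10 6 20 14 17
j=4: arr[4]=13 ≤ 17 → i=4, swap arr[4],arr[4] (no change) → 16 11 4 7 13 9 12 10 6 20 14 17
j=5: arr[5]=9 ≤ 17 → i=5, swap arr[5],arr[5] (no change) → 16 11 4 7 13 9 12 10 6 20 14 17
j=6: arr[6]=12 ≤ 17 → i=6, swap arr[6],arr[6] (no change) → 16 11 4 7 13 9 12 10 6 20 14 17
j=7: arr[7]=10 ≤ 17 → i=7, swap arr[7],arr[7] (no change) → 16 11 4 7 13 9 12 10 6 20 14 17
j=8: arr[8]=6 ≤ 17 → i=8, swap arr[8],arr[8] (no change) → 16 11 4 7 13 9 12 10 6 20 14 17
j=9: arr[9]=20 > 17 → no swap
j=10: arr[10]=14 ≤ 17 → i=9, swap arr[9],arr[10] → 16 11 4 7 13 9 12 10 6 14 20 17
final swap arr[10],arr[11] → 16 11 4 7 13 9 12 10 6 14 17 20; return 10

16 11 4 7 13 9 12 10 6 14 17 20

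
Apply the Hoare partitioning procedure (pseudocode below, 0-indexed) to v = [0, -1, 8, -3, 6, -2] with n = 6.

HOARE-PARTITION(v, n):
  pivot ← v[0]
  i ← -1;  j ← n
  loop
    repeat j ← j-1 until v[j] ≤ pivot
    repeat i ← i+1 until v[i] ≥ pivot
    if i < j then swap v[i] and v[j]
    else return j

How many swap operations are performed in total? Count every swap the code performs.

pivot = v[0] = 0; i = -1, j = 6
j→5 (v[5]=-2≤0), i→0 (v[0]=0≥0); i<j, swap → [-2, -1, 8, -3, 6, 0]
j→3 (v[3]=-3≤0), i→2 (v[2]=8≥0); i<j, swap → [-2, -1, -3, 8, 6, 0]
j→2, i→3; i≥j, return j=2. v = [-2, -1, -3, 8, 6, 0]

2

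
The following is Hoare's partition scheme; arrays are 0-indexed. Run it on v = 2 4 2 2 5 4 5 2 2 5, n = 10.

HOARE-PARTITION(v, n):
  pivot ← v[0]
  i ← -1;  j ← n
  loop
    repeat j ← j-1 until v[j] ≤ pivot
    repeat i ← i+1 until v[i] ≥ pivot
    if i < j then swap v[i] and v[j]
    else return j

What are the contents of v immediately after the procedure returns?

2 2 2 2 5 4 5 4 2 5

pivot = v[0] = 2; i = -1, j = 10
j→8 (v[8]=2≤2), i→0 (v[0]=2≥2); i<j, swap → 2 4 2 2 5 4 5 2 2 5
j→7 (v[7]=2≤2), i→1 (v[1]=4≥2); i<j, swap → 2 2 2 2 5 4 5 4 2 5
j→3 (v[3]=2≤2), i→2 (v[2]=2≥2); i<j, swap → 2 2 2 2 5 4 5 4 2 5
j→2, i→3; i≥j, return j=2. v = 2 2 2 2 5 4 5 4 2 5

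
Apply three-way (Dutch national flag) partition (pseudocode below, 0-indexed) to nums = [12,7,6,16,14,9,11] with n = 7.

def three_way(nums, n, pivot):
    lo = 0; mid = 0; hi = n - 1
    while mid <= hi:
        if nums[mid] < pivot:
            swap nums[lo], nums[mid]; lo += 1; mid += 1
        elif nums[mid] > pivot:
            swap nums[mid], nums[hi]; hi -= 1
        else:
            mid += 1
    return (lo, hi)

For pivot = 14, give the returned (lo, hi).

pivot = 14; lo=0, mid=0, hi=6
nums[mid]=12<14: swap nums[0],nums[0]; lo=1,mid=1 → [12,7,6,16,14,9,11]
nums[mid]=7<14: swap nums[1],nums[1]; lo=2,mid=2 → [12,7,6,16,14,9,11]
nums[mid]=6<14: swap nums[2],nums[2]; lo=3,mid=3 → [12,7,6,16,14,9,11]
nums[mid]=16>14: swap nums[3],nums[6]; hi=5 → [12,7,6,11,14,9,16]
nums[mid]=11<14: swap nums[3],nums[3]; lo=4,mid=4 → [12,7,6,11,14,9,16]
nums[mid]=14=14: mid=5
nums[mid]=9<14: swap nums[4],nums[5]; lo=5,mid=6 → [12,7,6,11,9,14,16]
end: lo=5, hi=5; nums = [12,7,6,11,9,14,16]

(5, 5)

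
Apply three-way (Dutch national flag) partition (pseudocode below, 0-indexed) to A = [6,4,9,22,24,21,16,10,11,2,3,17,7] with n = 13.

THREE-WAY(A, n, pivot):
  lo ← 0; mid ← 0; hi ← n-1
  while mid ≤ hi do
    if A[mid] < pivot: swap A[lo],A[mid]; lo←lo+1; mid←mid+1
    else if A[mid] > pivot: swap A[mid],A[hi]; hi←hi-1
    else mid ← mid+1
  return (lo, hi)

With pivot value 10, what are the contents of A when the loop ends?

lo=0 mid=0 hi=12
6<10: swap(0,0), lo=1 mid=1 ⇒ [6,4,9,22,24,21,16,10,11,2,3,17,7]
4<10: swap(1,1), lo=2 mid=2 ⇒ [6,4,9,22,24,21,16,10,11,2,3,17,7]
9<10: swap(2,2), lo=3 mid=3 ⇒ [6,4,9,22,24,21,16,10,11,2,3,17,7]
22>10: swap(3,12), hi=11 ⇒ [6,4,9,7,24,21,16,10,11,2,3,17,22]
7<10: swap(3,3), lo=4 mid=4 ⇒ [6,4,9,7,24,21,16,10,11,2,3,17,22]
24>10: swap(4,11), hi=10 ⇒ [6,4,9,7,17,21,16,10,11,2,3,24,22]
17>10: swap(4,10), hi=9 ⇒ [6,4,9,7,3,21,16,10,11,2,17,24,22]
3<10: swap(4,4), lo=5 mid=5 ⇒ [6,4,9,7,3,21,16,10,11,2,17,24,22]
21>10: swap(5,9), hi=8 ⇒ [6,4,9,7,3,2,16,10,11,21,17,24,22]
2<10: swap(5,5), lo=6 mid=6 ⇒ [6,4,9,7,3,2,16,10,11,21,17,24,22]
16>10: swap(6,8), hi=7 ⇒ [6,4,9,7,3,2,11,10,16,21,17,24,22]
11>10: swap(6,7), hi=6 ⇒ [6,4,9,7,3,2,10,11,16,21,17,24,22]
10=10: mid=7
done. lo=6 hi=6; A=[6,4,9,7,3,2,10,11,16,21,17,24,22]

[6,4,9,7,3,2,10,11,16,21,17,24,22]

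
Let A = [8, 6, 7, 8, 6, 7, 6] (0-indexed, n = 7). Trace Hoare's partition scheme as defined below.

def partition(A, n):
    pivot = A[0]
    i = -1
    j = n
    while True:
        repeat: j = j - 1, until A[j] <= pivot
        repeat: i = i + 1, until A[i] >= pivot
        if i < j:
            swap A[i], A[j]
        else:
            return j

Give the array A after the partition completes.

[6, 6, 7, 7, 6, 8, 8]

pivot=8
j stops at 6 (6), i stops at 0 (8); swap ⇒ [6, 6, 7, 8, 6, 7, 8]
j stops at 5 (7), i stops at 3 (8); swap ⇒ [6, 6, 7, 7, 6, 8, 8]
j stops at 4, i stops at 5; i≥j ⇒ return 4. A=[6, 6, 7, 7, 6, 8, 8]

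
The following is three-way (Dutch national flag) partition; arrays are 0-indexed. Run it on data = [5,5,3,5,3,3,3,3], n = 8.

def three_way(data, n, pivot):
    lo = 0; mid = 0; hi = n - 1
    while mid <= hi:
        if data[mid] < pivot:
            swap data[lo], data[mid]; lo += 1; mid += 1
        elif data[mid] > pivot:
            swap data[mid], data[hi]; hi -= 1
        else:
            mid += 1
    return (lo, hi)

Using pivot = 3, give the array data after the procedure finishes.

[3,3,3,3,3,5,5,5]

pivot = 3; lo=0, mid=0, hi=7
data[mid]=5>3: swap data[0],data[7]; hi=6 → [3,5,3,5,3,3,3,5]
data[mid]=3=3: mid=1
data[mid]=5>3: swap data[1],data[6]; hi=5 → [3,3,3,5,3,3,5,5]
data[mid]=3=3: mid=2
data[mid]=3=3: mid=3
data[mid]=5>3: swap data[3],data[5]; hi=4 → [3,3,3,3,3,5,5,5]
data[mid]=3=3: mid=4
data[mid]=3=3: mid=5
end: lo=0, hi=4; data = [3,3,3,3,3,5,5,5]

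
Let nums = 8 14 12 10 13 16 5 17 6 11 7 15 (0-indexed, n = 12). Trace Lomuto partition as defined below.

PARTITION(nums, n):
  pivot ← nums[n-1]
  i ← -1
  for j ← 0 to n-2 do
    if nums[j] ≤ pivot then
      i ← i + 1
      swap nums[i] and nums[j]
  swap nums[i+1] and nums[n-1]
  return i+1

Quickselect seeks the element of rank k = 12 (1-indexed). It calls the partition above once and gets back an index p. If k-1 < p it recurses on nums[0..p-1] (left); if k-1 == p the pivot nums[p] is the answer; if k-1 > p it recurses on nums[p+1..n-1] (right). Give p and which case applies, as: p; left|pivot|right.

9; right

pivot=15, i=-1
j=0: 8≤15, i=0, swap(0,0) ⇒ 8 14 12 10 13 16 5 17 6 11 7 15
j=1: 14≤15, i=1, swap(1,1) ⇒ 8 14 12 10 13 16 5 17 6 11 7 15
j=2: 12≤15, i=2, swap(2,2) ⇒ 8 14 12 10 13 16 5 17 6 11 7 15
j=3: 10≤15, i=3, swap(3,3) ⇒ 8 14 12 10 13 16 5 17 6 11 7 15
j=4: 13≤15, i=4, swap(4,4) ⇒ 8 14 12 10 13 16 5 17 6 11 7 15
j=5: 16>15, skip
j=6: 5≤15, i=5, swap(5,6) ⇒ 8 14 12 10 13 5 16 17 6 11 7 15
j=7: 17>15, skip
j=8: 6≤15, i=6, swap(6,8) ⇒ 8 14 12 10 13 5 6 17 16 11 7 15
j=9: 11≤15, i=7, swap(7,9) ⇒ 8 14 12 10 13 5 6 11 16 17 7 15
j=10: 7≤15, i=8, swap(8,10) ⇒ 8 14 12 10 13 5 6 11 7 17 16 15
swap(9,11) ⇒ 8 14 12 10 13 5 6 11 7 15 16 17; return 9
p = 9; k-1 = 11 > 9 ⇒ right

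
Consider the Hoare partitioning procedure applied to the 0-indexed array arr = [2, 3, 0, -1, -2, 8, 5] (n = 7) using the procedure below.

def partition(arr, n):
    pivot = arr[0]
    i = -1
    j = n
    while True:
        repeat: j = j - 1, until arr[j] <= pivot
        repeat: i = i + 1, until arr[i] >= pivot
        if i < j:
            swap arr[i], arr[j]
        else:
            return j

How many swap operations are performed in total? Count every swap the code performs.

pivot = arr[0] = 2; i = -1, j = 7
j→4 (arr[4]=-2≤2), i→0 (arr[0]=2≥2); i<j, swap → [-2, 3, 0, -1, 2, 8, 5]
j→3 (arr[3]=-1≤2), i→1 (arr[1]=3≥2); i<j, swap → [-2, -1, 0, 3, 2, 8, 5]
j→2, i→3; i≥j, return j=2. arr = [-2, -1, 0, 3, 2, 8, 5]

2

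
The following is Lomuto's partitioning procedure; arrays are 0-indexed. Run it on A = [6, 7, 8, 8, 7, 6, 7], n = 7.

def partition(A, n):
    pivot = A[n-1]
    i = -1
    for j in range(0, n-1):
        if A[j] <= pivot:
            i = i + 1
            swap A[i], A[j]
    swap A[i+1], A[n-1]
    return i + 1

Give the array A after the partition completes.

pivot=7, i=-1
j=0: 6≤7, i=0, swap(0,0) ⇒ [6, 7, 8, 8, 7, 6, 7]
j=1: 7≤7, i=1, swap(1,1) ⇒ [6, 7, 8, 8, 7, 6, 7]
j=2: 8>7, skip
j=3: 8>7, skip
j=4: 7≤7, i=2, swap(2,4) ⇒ [6, 7, 7, 8, 8, 6, 7]
j=5: 6≤7, i=3, swap(3,5) ⇒ [6, 7, 7, 6, 8, 8, 7]
swap(4,6) ⇒ [6, 7, 7, 6, 7, 8, 8]; return 4

[6, 7, 7, 6, 7, 8, 8]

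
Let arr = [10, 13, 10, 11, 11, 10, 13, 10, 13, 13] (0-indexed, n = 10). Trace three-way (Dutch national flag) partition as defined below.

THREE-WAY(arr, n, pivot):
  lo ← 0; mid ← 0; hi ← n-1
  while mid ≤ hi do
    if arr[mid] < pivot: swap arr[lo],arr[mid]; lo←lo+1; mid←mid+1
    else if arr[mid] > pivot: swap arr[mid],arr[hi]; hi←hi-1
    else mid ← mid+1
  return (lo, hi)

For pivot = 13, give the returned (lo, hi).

lo=0 mid=0 hi=9
10<13: swap(0,0), lo=1 mid=1 ⇒ [10, 13, 10, 11, 11, 10, 13, 10, 13, 13]
13=13: mid=2
10<13: swap(1,2), lo=2 mid=3 ⇒ [10, 10, 13, 11, 11, 10, 13, 10, 13, 13]
11<13: swap(2,3), lo=3 mid=4 ⇒ [10, 10, 11, 13, 11, 10, 13, 10, 13, 13]
11<13: swap(3,4), lo=4 mid=5 ⇒ [10, 10, 11, 11, 13, 10, 13, 10, 13, 13]
10<13: swap(4,5), lo=5 mid=6 ⇒ [10, 10, 11, 11, 10, 13, 13, 10, 13, 13]
13=13: mid=7
10<13: swap(5,7), lo=6 mid=8 ⇒ [10, 10, 11, 11, 10, 10, 13, 13, 13, 13]
13=13: mid=9
13=13: mid=10
done. lo=6 hi=9; arr=[10, 10, 11, 11, 10, 10, 13, 13, 13, 13]

(6, 9)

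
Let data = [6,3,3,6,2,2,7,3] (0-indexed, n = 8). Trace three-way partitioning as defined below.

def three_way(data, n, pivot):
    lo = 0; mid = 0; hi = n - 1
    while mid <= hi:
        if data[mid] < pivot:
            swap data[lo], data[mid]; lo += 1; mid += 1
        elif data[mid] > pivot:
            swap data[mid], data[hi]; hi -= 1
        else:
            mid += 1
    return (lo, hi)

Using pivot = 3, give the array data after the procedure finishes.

pivot = 3; lo=0, mid=0, hi=7
data[mid]=6>3: swap data[0],data[7]; hi=6 → [3,3,3,6,2,2,7,6]
data[mid]=3=3: mid=1
data[mid]=3=3: mid=2
data[mid]=3=3: mid=3
data[mid]=6>3: swap data[3],data[6]; hi=5 → [3,3,3,7,2,2,6,6]
data[mid]=7>3: swap data[3],data[5]; hi=4 → [3,3,3,2,2,7,6,6]
data[mid]=2<3: swap data[0],data[3]; lo=1,mid=4 → [2,3,3,3,2,7,6,6]
data[mid]=2<3: swap data[1],data[4]; lo=2,mid=5 → [2,2,3,3,3,7,6,6]
end: lo=2, hi=4; data = [2,2,3,3,3,7,6,6]

[2,2,3,3,3,7,6,6]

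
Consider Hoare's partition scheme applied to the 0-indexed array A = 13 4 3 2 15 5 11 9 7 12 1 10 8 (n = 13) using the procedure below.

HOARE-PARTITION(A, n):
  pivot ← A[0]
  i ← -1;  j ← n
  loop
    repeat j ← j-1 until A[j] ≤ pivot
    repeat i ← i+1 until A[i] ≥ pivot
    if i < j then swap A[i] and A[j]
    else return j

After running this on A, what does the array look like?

pivot = A[0] = 13; i = -1, j = 13
j→12 (A[12]=8≤13), i→0 (A[0]=13≥13); i<j, swap → 8 4 3 2 15 5 11 9 7 12 1 10 13
j→11 (A[11]=10≤13), i→4 (A[4]=15≥13); i<j, swap → 8 4 3 2 10 5 11 9 7 12 1 15 13
j→10, i→11; i≥j, return j=10. A = 8 4 3 2 10 5 11 9 7 12 1 15 13

8 4 3 2 10 5 11 9 7 12 1 15 13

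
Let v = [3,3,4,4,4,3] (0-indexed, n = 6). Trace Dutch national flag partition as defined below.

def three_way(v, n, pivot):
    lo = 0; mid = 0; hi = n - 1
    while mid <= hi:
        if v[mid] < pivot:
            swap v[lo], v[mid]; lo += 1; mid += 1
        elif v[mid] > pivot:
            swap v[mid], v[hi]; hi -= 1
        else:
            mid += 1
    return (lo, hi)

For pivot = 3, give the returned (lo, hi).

lo=0 mid=0 hi=5
3=3: mid=1
3=3: mid=2
4>3: swap(2,5), hi=4 ⇒ [3,3,3,4,4,4]
3=3: mid=3
4>3: swap(3,4), hi=3 ⇒ [3,3,3,4,4,4]
4>3: swap(3,3), hi=2 ⇒ [3,3,3,4,4,4]
done. lo=0 hi=2; v=[3,3,3,4,4,4]

(0, 2)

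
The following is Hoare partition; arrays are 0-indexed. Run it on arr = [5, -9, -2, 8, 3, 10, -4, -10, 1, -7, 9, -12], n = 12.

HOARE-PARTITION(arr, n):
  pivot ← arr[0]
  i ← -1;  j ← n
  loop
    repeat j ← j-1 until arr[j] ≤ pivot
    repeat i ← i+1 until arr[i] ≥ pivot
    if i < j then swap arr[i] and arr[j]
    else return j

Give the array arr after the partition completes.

pivot = arr[0] = 5; i = -1, j = 12
j→11 (arr[11]=-12≤5), i→0 (arr[0]=5≥5); i<j, swap → [-12, -9, -2, 8, 3, 10, -4, -10, 1, -7, 9, 5]
j→9 (arr[9]=-7≤5), i→3 (arr[3]=8≥5); i<j, swap → [-12, -9, -2, -7, 3, 10, -4, -10, 1, 8, 9, 5]
j→8 (arr[8]=1≤5), i→5 (arr[5]=10≥5); i<j, swap → [-12, -9, -2, -7, 3, 1, -4, -10, 10, 8, 9, 5]
j→7, i→8; i≥j, return j=7. arr = [-12, -9, -2, -7, 3, 1, -4, -10, 10, 8, 9, 5]

[-12, -9, -2, -7, 3, 1, -4, -10, 10, 8, 9, 5]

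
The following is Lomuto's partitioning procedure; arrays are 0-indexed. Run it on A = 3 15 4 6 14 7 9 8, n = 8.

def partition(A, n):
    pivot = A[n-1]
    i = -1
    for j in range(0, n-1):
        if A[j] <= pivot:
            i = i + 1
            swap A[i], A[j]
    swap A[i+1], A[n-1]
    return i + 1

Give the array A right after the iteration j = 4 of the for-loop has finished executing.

pivot = A[7] = 8; i = -1
j=0: A[0]=3 ≤ 8 → i=0, swap A[0],A[0] (no change) → 3 15 4 6 14 7 9 8
j=1: A[1]=15 > 8 → no swap
j=2: A[2]=4 ≤ 8 → i=1, swap A[1],A[2] → 3 4 15 6 14 7 9 8
j=3: A[3]=6 ≤ 8 → i=2, swap A[2],A[3] → 3 4 6 15 14 7 9 8
j=4: A[4]=14 > 8 → no swap
(after j=4) A = 3 4 6 15 14 7 9 8

3 4 6 15 14 7 9 8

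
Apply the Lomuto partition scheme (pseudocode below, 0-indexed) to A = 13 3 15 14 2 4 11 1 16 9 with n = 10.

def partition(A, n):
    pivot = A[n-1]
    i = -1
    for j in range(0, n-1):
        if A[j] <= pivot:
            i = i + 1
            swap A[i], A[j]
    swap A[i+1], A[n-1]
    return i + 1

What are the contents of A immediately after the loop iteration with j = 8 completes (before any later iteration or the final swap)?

pivot=9, i=-1
j=0: 13>9, skip
j=1: 3≤9, i=0, swap(0,1) ⇒ 3 13 15 14 2 4 11 1 16 9
j=2: 15>9, skip
j=3: 14>9, skip
j=4: 2≤9, i=1, swap(1,4) ⇒ 3 2 15 14 13 4 11 1 16 9
j=5: 4≤9, i=2, swap(2,5) ⇒ 3 2 4 14 13 15 11 1 16 9
j=6: 11>9, skip
j=7: 1≤9, i=3, swap(3,7) ⇒ 3 2 4 1 13 15 11 14 16 9
j=8: 16>9, skip
(after j=8) A = 3 2 4 1 13 15 11 14 16 9

3 2 4 1 13 15 11 14 16 9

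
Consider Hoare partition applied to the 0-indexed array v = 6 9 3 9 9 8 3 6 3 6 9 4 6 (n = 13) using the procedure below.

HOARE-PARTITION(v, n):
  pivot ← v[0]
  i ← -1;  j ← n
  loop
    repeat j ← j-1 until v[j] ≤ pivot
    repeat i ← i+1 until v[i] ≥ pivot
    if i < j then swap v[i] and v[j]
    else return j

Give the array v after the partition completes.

pivot=6
j stops at 12 (6), i stops at 0 (6); swap ⇒ 6 9 3 9 9 8 3 6 3 6 9 4 6
j stops at 11 (4), i stops at 1 (9); swap ⇒ 6 4 3 9 9 8 3 6 3 6 9 9 6
j stops at 9 (6), i stops at 3 (9); swap ⇒ 6 4 3 6 9 8 3 6 3 9 9 9 6
j stops at 8 (3), i stops at 4 (9); swap ⇒ 6 4 3 6 3 8 3 6 9 9 9 9 6
j stops at 7 (6), i stops at 5 (8); swap ⇒ 6 4 3 6 3 6 3 8 9 9 9 9 6
j stops at 6, i stops at 7; i≥j ⇒ return 6. v=6 4 3 6 3 6 3 8 9 9 9 9 6

6 4 3 6 3 6 3 8 9 9 9 9 6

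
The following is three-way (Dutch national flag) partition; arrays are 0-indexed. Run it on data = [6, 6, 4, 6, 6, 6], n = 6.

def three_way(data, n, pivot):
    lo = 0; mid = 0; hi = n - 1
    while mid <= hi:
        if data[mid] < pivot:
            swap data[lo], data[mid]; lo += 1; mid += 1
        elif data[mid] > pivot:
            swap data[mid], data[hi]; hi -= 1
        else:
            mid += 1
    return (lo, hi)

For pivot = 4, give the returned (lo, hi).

pivot = 4; lo=0, mid=0, hi=5
data[mid]=6>4: swap data[0],data[5]; hi=4 → [6, 6, 4, 6, 6, 6]
data[mid]=6>4: swap data[0],data[4]; hi=3 → [6, 6, 4, 6, 6, 6]
data[mid]=6>4: swap data[0],data[3]; hi=2 → [6, 6, 4, 6, 6, 6]
data[mid]=6>4: swap data[0],data[2]; hi=1 → [4, 6, 6, 6, 6, 6]
data[mid]=4=4: mid=1
data[mid]=6>4: swap data[1],data[1]; hi=0 → [4, 6, 6, 6, 6, 6]
end: lo=0, hi=0; data = [4, 6, 6, 6, 6, 6]

(0, 0)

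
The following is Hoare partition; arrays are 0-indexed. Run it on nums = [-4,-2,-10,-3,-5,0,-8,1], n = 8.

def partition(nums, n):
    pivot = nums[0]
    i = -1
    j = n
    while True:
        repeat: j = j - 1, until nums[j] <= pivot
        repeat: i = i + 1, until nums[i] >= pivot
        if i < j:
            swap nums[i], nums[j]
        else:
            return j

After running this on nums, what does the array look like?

pivot=-4
j stops at 6 (-8), i stops at 0 (-4); swap ⇒ [-8,-2,-10,-3,-5,0,-4,1]
j stops at 4 (-5), i stops at 1 (-2); swap ⇒ [-8,-5,-10,-3,-2,0,-4,1]
j stops at 2, i stops at 3; i≥j ⇒ return 2. nums=[-8,-5,-10,-3,-2,0,-4,1]

[-8,-5,-10,-3,-2,0,-4,1]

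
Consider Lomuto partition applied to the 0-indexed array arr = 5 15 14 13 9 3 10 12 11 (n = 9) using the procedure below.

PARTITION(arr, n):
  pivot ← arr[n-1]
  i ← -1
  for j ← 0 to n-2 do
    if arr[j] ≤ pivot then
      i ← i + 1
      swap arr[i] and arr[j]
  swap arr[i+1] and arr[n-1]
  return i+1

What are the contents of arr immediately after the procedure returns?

5 9 3 10 11 14 13 12 15

pivot = arr[8] = 11; i = -1
j=0: arr[0]=5 ≤ 11 → i=0, swap arr[0],arr[0] (no change) → 5 15 14 13 9 3 10 12 11
j=1: arr[1]=15 > 11 → no swap
j=2: arr[2]=14 > 11 → no swap
j=3: arr[3]=13 > 11 → no swap
j=4: arr[4]=9 ≤ 11 → i=1, swap arr[1],arr[4] → 5 9 14 13 15 3 10 12 11
j=5: arr[5]=3 ≤ 11 → i=2, swap arr[2],arr[5] → 5 9 3 13 15 14 10 12 11
j=6: arr[6]=10 ≤ 11 → i=3, swap arr[3],arr[6] → 5 9 3 10 15 14 13 12 11
j=7: arr[7]=12 > 11 → no swap
final swap arr[4],arr[8] → 5 9 3 10 11 14 13 12 15; return 4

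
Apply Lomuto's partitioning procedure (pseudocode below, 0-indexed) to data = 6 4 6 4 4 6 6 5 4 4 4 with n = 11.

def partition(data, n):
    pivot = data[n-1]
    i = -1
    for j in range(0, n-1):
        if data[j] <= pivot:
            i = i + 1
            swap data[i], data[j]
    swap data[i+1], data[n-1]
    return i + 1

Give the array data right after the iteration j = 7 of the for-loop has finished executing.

pivot=4, i=-1
j=0: 6>4, skip
j=1: 4≤4, i=0, swap(0,1) ⇒ 4 6 6 4 4 6 6 5 4 4 4
j=2: 6>4, skip
j=3: 4≤4, i=1, swap(1,3) ⇒ 4 4 6 6 4 6 6 5 4 4 4
j=4: 4≤4, i=2, swap(2,4) ⇒ 4 4 4 6 6 6 6 5 4 4 4
j=5: 6>4, skip
j=6: 6>4, skip
j=7: 5>4, skip
(after j=7) data = 4 4 4 6 6 6 6 5 4 4 4

4 4 4 6 6 6 6 5 4 4 4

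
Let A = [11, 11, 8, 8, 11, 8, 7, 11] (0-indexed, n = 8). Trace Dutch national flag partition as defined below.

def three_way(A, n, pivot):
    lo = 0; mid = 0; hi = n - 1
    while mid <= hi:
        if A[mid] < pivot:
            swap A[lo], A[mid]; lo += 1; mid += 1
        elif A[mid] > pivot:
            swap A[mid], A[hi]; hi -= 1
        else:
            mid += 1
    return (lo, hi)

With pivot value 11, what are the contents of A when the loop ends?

[8, 8, 8, 7, 11, 11, 11, 11]

lo=0 mid=0 hi=7
11=11: mid=1
11=11: mid=2
8<11: swap(0,2), lo=1 mid=3 ⇒ [8, 11, 11, 8, 11, 8, 7, 11]
8<11: swap(1,3), lo=2 mid=4 ⇒ [8, 8, 11, 11, 11, 8, 7, 11]
11=11: mid=5
8<11: swap(2,5), lo=3 mid=6 ⇒ [8, 8, 8, 11, 11, 11, 7, 11]
7<11: swap(3,6), lo=4 mid=7 ⇒ [8, 8, 8, 7, 11, 11, 11, 11]
11=11: mid=8
done. lo=4 hi=7; A=[8, 8, 8, 7, 11, 11, 11, 11]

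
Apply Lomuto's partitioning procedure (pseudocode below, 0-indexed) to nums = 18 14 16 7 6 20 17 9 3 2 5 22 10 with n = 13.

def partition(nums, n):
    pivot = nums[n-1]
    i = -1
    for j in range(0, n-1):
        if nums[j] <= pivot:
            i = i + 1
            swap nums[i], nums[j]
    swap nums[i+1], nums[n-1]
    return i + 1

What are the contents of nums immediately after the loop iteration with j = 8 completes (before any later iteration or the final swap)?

pivot=10, i=-1
j=0: 18>10, skip
j=1: 14>10, skip
j=2: 16>10, skip
j=3: 7≤10, i=0, swap(0,3) ⇒ 7 14 16 18 6 20 17 9 3 2 5 22 10
j=4: 6≤10, i=1, swap(1,4) ⇒ 7 6 16 18 14 20 17 9 3 2 5 22 10
j=5: 20>10, skip
j=6: 17>10, skip
j=7: 9≤10, i=2, swap(2,7) ⇒ 7 6 9 18 14 20 17 16 3 2 5 22 10
j=8: 3≤10, i=3, swap(3,8) ⇒ 7 6 9 3 14 20 17 16 18 2 5 22 10
(after j=8) nums = 7 6 9 3 14 20 17 16 18 2 5 22 10

7 6 9 3 14 20 17 16 18 2 5 22 10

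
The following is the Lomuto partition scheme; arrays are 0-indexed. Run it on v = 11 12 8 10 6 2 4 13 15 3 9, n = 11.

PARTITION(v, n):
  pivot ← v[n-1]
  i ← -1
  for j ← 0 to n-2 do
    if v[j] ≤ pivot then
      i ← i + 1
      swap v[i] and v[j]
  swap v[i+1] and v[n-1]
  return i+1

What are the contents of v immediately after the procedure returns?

pivot=9, i=-1
j=0: 11>9, skip
j=1: 12>9, skip
j=2: 8≤9, i=0, swap(0,2) ⇒ 8 12 11 10 6 2 4 13 15 3 9
j=3: 10>9, skip
j=4: 6≤9, i=1, swap(1,4) ⇒ 8 6 11 10 12 2 4 13 15 3 9
j=5: 2≤9, i=2, swap(2,5) ⇒ 8 6 2 10 12 11 4 13 15 3 9
j=6: 4≤9, i=3, swap(3,6) ⇒ 8 6 2 4 12 11 10 13 15 3 9
j=7: 13>9, skip
j=8: 15>9, skip
j=9: 3≤9, i=4, swap(4,9) ⇒ 8 6 2 4 3 11 10 13 15 12 9
swap(5,10) ⇒ 8 6 2 4 3 9 10 13 15 12 11; return 5

8 6 2 4 3 9 10 13 15 12 11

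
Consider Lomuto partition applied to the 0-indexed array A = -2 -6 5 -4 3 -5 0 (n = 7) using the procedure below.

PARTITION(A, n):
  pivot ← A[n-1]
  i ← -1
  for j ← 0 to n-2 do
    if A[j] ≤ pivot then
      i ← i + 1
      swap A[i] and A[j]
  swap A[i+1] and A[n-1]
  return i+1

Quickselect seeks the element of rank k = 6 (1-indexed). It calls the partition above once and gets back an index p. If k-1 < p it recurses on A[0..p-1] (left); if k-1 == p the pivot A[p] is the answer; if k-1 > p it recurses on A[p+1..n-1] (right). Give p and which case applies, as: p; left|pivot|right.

pivot = A[6] = 0; i = -1
j=0: A[0]=-2 ≤ 0 → i=0, swap A[0],A[0] (no change) → -2 -6 5 -4 3 -5 0
j=1: A[1]=-6 ≤ 0 → i=1, swap A[1],A[1] (no change) → -2 -6 5 -4 3 -5 0
j=2: A[2]=5 > 0 → no swap
j=3: A[3]=-4 ≤ 0 → i=2, swap A[2],A[3] → -2 -6 -4 5 3 -5 0
j=4: A[4]=3 > 0 → no swap
j=5: A[5]=-5 ≤ 0 → i=3, swap A[3],A[5] → -2 -6 -4 -5 3 5 0
final swap A[4],A[6] → -2 -6 -4 -5 0 5 3; return 4
p = 4; k-1 = 5 > 4 ⇒ right

4; right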